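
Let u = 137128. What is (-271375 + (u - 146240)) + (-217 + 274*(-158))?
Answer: -323996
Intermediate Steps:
(-271375 + (u - 146240)) + (-217 + 274*(-158)) = (-271375 + (137128 - 146240)) + (-217 + 274*(-158)) = (-271375 - 9112) + (-217 - 43292) = -280487 - 43509 = -323996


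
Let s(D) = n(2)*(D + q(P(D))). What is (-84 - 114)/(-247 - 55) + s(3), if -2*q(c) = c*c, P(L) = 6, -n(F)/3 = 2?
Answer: 13689/151 ≈ 90.656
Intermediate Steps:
n(F) = -6 (n(F) = -3*2 = -6)
q(c) = -c**2/2 (q(c) = -c*c/2 = -c**2/2)
s(D) = 108 - 6*D (s(D) = -6*(D - 1/2*6**2) = -6*(D - 1/2*36) = -6*(D - 18) = -6*(-18 + D) = 108 - 6*D)
(-84 - 114)/(-247 - 55) + s(3) = (-84 - 114)/(-247 - 55) + (108 - 6*3) = -198/(-302) + (108 - 18) = -198*(-1/302) + 90 = 99/151 + 90 = 13689/151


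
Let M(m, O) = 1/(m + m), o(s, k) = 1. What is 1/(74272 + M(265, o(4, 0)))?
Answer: 530/39364161 ≈ 1.3464e-5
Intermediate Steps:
M(m, O) = 1/(2*m)
1/(74272 + M(265, o(4, 0))) = 1/(74272 + (½)/265) = 1/(74272 + (½)*(1/265)) = 1/(74272 + 1/530) = 1/(39364161/530) = 530/39364161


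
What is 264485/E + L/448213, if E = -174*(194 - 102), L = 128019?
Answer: -116496287153/7174993704 ≈ -16.236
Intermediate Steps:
E = -16008 (E = -174*92 = -16008)
264485/E + L/448213 = 264485/(-16008) + 128019/448213 = 264485*(-1/16008) + 128019*(1/448213) = -264485/16008 + 128019/448213 = -116496287153/7174993704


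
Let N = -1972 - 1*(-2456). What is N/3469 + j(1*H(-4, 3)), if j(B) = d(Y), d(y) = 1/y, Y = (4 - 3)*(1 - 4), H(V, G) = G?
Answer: -2017/10407 ≈ -0.19381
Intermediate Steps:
N = 484 (N = -1972 + 2456 = 484)
Y = -3 (Y = 1*(-3) = -3)
j(B) = -1/3 (j(B) = 1/(-3) = -1/3)
N/3469 + j(1*H(-4, 3)) = 484/3469 - 1/3 = -2017/10407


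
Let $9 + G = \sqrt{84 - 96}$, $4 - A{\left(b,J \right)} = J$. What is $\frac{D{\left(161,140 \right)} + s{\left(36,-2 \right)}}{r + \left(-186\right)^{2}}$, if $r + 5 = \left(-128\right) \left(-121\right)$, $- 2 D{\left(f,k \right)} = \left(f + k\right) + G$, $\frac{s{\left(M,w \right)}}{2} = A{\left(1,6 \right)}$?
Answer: $- \frac{50}{16693} - \frac{i \sqrt{3}}{50079} \approx -0.0029953 - 3.4586 \cdot 10^{-5} i$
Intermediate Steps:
$A{\left(b,J \right)} = 4 - J$
$s{\left(M,w \right)} = -4$ ($s{\left(M,w \right)} = 2 \left(4 - 6\right) = 2 \left(-2\right) = -4$)
$G = -9 + 2 i \sqrt{3}$ ($G = -9 + \sqrt{84 - 96} = -9 + \sqrt{-12} = -9 + 2 i \sqrt{3} \approx -9.0 + 3.4641 i$)
$D{\left(f,k \right)} = \frac{9}{2} - \frac{f}{2} - \frac{k}{2} - i \sqrt{3}$ ($D{\left(f,k \right)} = - \frac{\left(f + k\right) - \left(9 - 2 i \sqrt{3}\right)}{2} = - \frac{-9 + f + k + 2 i \sqrt{3}}{2} = \frac{9}{2} - \frac{f}{2} - \frac{k}{2} - i \sqrt{3}$)
$r = 15483$ ($r = -5 - -15488 = -5 + 15488 = 15483$)
$\frac{D{\left(161,140 \right)} + s{\left(36,-2 \right)}}{r + \left(-186\right)^{2}} = \frac{\left(\frac{9}{2} - \frac{161}{2} - 70 - i \sqrt{3}\right) - 4}{15483 + \left(-186\right)^{2}} = \frac{\left(\frac{9}{2} - \frac{161}{2} - 70 - i \sqrt{3}\right) - 4}{15483 + 34596} = \frac{\left(-146 - i \sqrt{3}\right) - 4}{50079} = \left(-150 - i \sqrt{3}\right) \frac{1}{50079} = - \frac{50}{16693} - \frac{i \sqrt{3}}{50079}$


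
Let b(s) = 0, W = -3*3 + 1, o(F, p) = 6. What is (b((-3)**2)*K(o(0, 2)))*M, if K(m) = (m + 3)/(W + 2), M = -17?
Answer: 0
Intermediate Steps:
W = -8 (W = -9 + 1 = -8)
K(m) = -1/2 - m/6 (K(m) = (m + 3)/(-8 + 2) = (3 + m)/(-6) = (3 + m)*(-1/6) = -1/2 - m/6)
(b((-3)**2)*K(o(0, 2)))*M = (0*(-1/2 - 1/6*6))*(-17) = (0*(-1/2 - 1))*(-17) = (0*(-3/2))*(-17) = 0*(-17) = 0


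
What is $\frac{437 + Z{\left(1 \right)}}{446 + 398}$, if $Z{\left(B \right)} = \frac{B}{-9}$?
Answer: $\frac{983}{1899} \approx 0.51764$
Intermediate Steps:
$Z{\left(B \right)} = - \frac{B}{9}$ ($Z{\left(B \right)} = B \left(- \frac{1}{9}\right) = - \frac{B}{9}$)
$\frac{437 + Z{\left(1 \right)}}{446 + 398} = \frac{437 - \frac{1}{9}}{446 + 398} = \frac{437 - \frac{1}{9}}{844} = \frac{3932}{9} \cdot \frac{1}{844} = \frac{983}{1899}$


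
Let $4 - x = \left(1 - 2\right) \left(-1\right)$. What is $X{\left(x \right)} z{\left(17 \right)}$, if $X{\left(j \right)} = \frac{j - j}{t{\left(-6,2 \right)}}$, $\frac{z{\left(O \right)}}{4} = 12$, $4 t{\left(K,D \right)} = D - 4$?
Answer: $0$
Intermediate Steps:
$t{\left(K,D \right)} = -1 + \frac{D}{4}$ ($t{\left(K,D \right)} = \frac{D - 4}{4} = \frac{-4 + D}{4} = -1 + \frac{D}{4}$)
$z{\left(O \right)} = 48$ ($z{\left(O \right)} = 4 \cdot 12 = 48$)
$x = 3$ ($x = 4 - \left(1 - 2\right) \left(-1\right) = 4 - \left(-1\right) \left(-1\right) = 4 - 1 = 3$)
$X{\left(j \right)} = 0$ ($X{\left(j \right)} = \frac{j - j}{-1 + \frac{1}{4} \cdot 2} = \frac{0}{-1 + \frac{1}{2}} = \frac{0}{- \frac{1}{2}} = 0 \left(-2\right) = 0$)
$X{\left(x \right)} z{\left(17 \right)} = 0 \cdot 48 = 0$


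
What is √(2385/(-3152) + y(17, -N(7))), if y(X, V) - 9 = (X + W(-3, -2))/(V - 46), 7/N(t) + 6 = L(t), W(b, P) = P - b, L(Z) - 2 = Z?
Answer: 3*√11417516195/114260 ≈ 2.8055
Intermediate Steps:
L(Z) = 2 + Z
N(t) = 7/(-4 + t) (N(t) = 7/(-6 + (2 + t)) = 7/(-4 + t))
y(X, V) = 9 + (1 + X)/(-46 + V) (y(X, V) = 9 + (X + (-2 - 1*(-3)))/(V - 46) = 9 + (X + (-2 + 3))/(-46 + V) = 9 + (X + 1)/(-46 + V) = 9 + (1 + X)/(-46 + V))
√(2385/(-3152) + y(17, -N(7))) = √(2385/(-3152) + (-413 + 17 + 9*(-7/(-4 + 7)))/(-46 - 7/(-4 + 7))) = √(2385*(-1/3152) + (-413 + 17 + 9*(-7/3))/(-46 - 7/3)) = √(-2385/3152 + (-413 + 17 + 9*(-7/3))/(-46 - 7/3)) = √(-2385/3152 + (-413 + 17 - 21)/(-145/3)) = √(-2385/3152 - 3/145*(-417)) = √(-2385/3152 + 1251/145) = √(3597327/457040) = 3*√11417516195/114260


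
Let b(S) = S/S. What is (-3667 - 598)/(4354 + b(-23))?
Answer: -853/871 ≈ -0.97933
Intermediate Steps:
b(S) = 1
(-3667 - 598)/(4354 + b(-23)) = (-3667 - 598)/(4354 + 1) = -4265/4355 = -4265*1/4355 = -853/871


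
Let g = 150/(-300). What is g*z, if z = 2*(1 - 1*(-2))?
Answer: -3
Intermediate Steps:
g = -½ (g = 150*(-1/300) = -½ ≈ -0.50000)
z = 6 (z = 2*(1 + 2) = 2*3 = 6)
g*z = -½*6 = -3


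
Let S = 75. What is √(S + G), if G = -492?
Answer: I*√417 ≈ 20.421*I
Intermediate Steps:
√(S + G) = √(75 - 492) = √(-417) = I*√417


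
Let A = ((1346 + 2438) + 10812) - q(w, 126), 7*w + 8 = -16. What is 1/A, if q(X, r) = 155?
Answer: 1/14441 ≈ 6.9247e-5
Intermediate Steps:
w = -24/7 (w = -8/7 + (1/7)*(-16) = -8/7 - 16/7 = -24/7 ≈ -3.4286)
A = 14441 (A = ((1346 + 2438) + 10812) - 1*155 = (3784 + 10812) - 155 = 14596 - 155 = 14441)
1/A = 1/14441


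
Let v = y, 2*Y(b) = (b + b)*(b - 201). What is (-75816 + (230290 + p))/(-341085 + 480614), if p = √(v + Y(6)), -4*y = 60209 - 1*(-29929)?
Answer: 154474/139529 + I*√94818/279058 ≈ 1.1071 + 0.0011034*I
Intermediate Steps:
Y(b) = b*(-201 + b) (Y(b) = ((b + b)*(b - 201))/2 = ((2*b)*(-201 + b))/2 = (2*b*(-201 + b))/2 = b*(-201 + b))
y = -45069/2 (y = -(60209 - 1*(-29929))/4 = -(60209 + 29929)/4 = -¼*90138 = -45069/2 ≈ -22535.)
v = -45069/2 ≈ -22535.
p = I*√94818/2 (p = √(-45069/2 + 6*(-201 + 6)) = √(-45069/2 + 6*(-195)) = √(-45069/2 - 1170) = √(-47409/2) = I*√94818/2 ≈ 153.96*I)
(-75816 + (230290 + p))/(-341085 + 480614) = (-75816 + (230290 + I*√94818/2))/(-341085 + 480614) = (154474 + I*√94818/2)/139529 = (154474 + I*√94818/2)*(1/139529) = 154474/139529 + I*√94818/279058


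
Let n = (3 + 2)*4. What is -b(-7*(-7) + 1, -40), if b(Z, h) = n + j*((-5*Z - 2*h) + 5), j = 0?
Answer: -20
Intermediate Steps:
n = 20 (n = 5*4 = 20)
b(Z, h) = 20 (b(Z, h) = 20 + 0*((-5*Z - 2*h) + 5) = 20 + 0*(5 - 5*Z - 2*h) = 20 + 0 = 20)
-b(-7*(-7) + 1, -40) = -1*20 = -20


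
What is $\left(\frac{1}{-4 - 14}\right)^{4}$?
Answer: $\frac{1}{104976} \approx 9.526 \cdot 10^{-6}$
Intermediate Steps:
$\left(\frac{1}{-4 - 14}\right)^{4} = \left(\frac{1}{-18}\right)^{4} = \left(- \frac{1}{18}\right)^{4} = \frac{1}{104976}$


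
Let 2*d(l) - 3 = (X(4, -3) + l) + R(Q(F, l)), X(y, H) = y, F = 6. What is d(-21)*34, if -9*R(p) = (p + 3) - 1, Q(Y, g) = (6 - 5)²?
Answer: -731/3 ≈ -243.67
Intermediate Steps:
Q(Y, g) = 1 (Q(Y, g) = 1² = 1)
R(p) = -2/9 - p/9 (R(p) = -((p + 3) - 1)/9 = -((3 + p) - 1)/9 = -(2 + p)/9 = -2/9 - p/9)
d(l) = 10/3 + l/2 (d(l) = 3/2 + ((4 + l) + (-2/9 - ⅑*1))/2 = 3/2 + ((4 + l) + (-2/9 - ⅑))/2 = 3/2 + ((4 + l) - ⅓)/2 = 3/2 + (11/3 + l)/2 = 3/2 + (11/6 + l/2) = 10/3 + l/2)
d(-21)*34 = (10/3 + (½)*(-21))*34 = (10/3 - 21/2)*34 = -43/6*34 = -731/3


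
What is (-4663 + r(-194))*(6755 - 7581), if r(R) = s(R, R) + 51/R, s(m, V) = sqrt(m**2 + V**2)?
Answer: 373629949/97 - 160244*sqrt(2) ≈ 3.6252e+6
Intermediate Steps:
s(m, V) = sqrt(V**2 + m**2)
r(R) = 51/R + sqrt(2)*sqrt(R**2) (r(R) = sqrt(R**2 + R**2) + 51/R = sqrt(2*R**2) + 51/R = sqrt(2)*sqrt(R**2) + 51/R = 51/R + sqrt(2)*sqrt(R**2))
(-4663 + r(-194))*(6755 - 7581) = (-4663 + (51/(-194) + sqrt(2)*sqrt((-194)**2)))*(6755 - 7581) = (-4663 + (51*(-1/194) + sqrt(2)*sqrt(37636)))*(-826) = (-4663 + (-51/194 + sqrt(2)*194))*(-826) = (-4663 + (-51/194 + 194*sqrt(2)))*(-826) = (-904673/194 + 194*sqrt(2))*(-826) = 373629949/97 - 160244*sqrt(2)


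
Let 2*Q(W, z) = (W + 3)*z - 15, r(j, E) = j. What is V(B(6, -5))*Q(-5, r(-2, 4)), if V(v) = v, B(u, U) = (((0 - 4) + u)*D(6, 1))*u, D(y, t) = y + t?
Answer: -462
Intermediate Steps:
D(y, t) = t + y
Q(W, z) = -15/2 + z*(3 + W)/2 (Q(W, z) = ((W + 3)*z - 15)/2 = ((3 + W)*z - 15)/2 = (z*(3 + W) - 15)/2 = (-15 + z*(3 + W))/2 = -15/2 + z*(3 + W)/2)
B(u, U) = u*(-28 + 7*u) (B(u, U) = (((0 - 4) + u)*(1 + 6))*u = ((-4 + u)*7)*u = (-28 + 7*u)*u = u*(-28 + 7*u))
V(B(6, -5))*Q(-5, r(-2, 4)) = (7*6*(-4 + 6))*(-15/2 + (3/2)*(-2) + (½)*(-5)*(-2)) = (7*6*2)*(-15/2 - 3 + 5) = 84*(-11/2) = -462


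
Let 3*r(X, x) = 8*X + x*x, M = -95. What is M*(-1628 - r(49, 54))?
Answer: 778240/3 ≈ 2.5941e+5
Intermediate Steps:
r(X, x) = x²/3 + 8*X/3 (r(X, x) = (8*X + x*x)/3 = (8*X + x²)/3 = (x² + 8*X)/3 = x²/3 + 8*X/3)
M*(-1628 - r(49, 54)) = -95*(-1628 - ((⅓)*54² + (8/3)*49)) = -95*(-1628 - ((⅓)*2916 + 392/3)) = -95*(-1628 - (972 + 392/3)) = -95*(-1628 - 1*3308/3) = -95*(-1628 - 3308/3) = -95*(-8192/3) = 778240/3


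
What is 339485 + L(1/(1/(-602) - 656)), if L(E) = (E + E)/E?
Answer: 339487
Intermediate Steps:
L(E) = 2 (L(E) = (2*E)/E = 2)
339485 + L(1/(1/(-602) - 656)) = 339485 + 2 = 339487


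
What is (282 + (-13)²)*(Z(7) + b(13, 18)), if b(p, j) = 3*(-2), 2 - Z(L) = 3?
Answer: -3157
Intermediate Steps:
Z(L) = -1 (Z(L) = 2 - 1*3 = 2 - 3 = -1)
b(p, j) = -6
(282 + (-13)²)*(Z(7) + b(13, 18)) = (282 + (-13)²)*(-1 - 6) = (282 + 169)*(-7) = 451*(-7) = -3157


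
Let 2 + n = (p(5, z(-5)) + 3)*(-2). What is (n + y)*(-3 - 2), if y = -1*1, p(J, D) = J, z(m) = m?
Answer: 95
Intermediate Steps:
y = -1
n = -18 (n = -2 + (5 + 3)*(-2) = -2 + 8*(-2) = -2 - 16 = -18)
(n + y)*(-3 - 2) = (-18 - 1)*(-3 - 2) = -19*(-5) = 95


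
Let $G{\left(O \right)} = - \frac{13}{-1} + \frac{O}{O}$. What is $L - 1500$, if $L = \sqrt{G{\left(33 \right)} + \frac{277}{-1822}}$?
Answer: $-1500 + \frac{\sqrt{45970882}}{1822} \approx -1496.3$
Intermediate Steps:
$G{\left(O \right)} = 14$ ($G{\left(O \right)} = \left(-13\right) \left(-1\right) + 1 = 13 + 1 = 14$)
$L = \frac{\sqrt{45970882}}{1822}$ ($L = \sqrt{14 + \frac{277}{-1822}} = \sqrt{14 + 277 \left(- \frac{1}{1822}\right)} = \sqrt{14 - \frac{277}{1822}} = \sqrt{\frac{25231}{1822}} = \frac{\sqrt{45970882}}{1822} \approx 3.7213$)
$L - 1500 = \frac{\sqrt{45970882}}{1822} - 1500 = -1500 + \frac{\sqrt{45970882}}{1822}$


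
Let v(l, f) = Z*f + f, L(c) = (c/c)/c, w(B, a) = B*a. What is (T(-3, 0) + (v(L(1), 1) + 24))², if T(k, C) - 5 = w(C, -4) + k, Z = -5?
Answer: 484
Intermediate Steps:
T(k, C) = 5 + k - 4*C (T(k, C) = 5 + (C*(-4) + k) = 5 + (-4*C + k) = 5 + (k - 4*C) = 5 + k - 4*C)
L(c) = 1/c
v(l, f) = -4*f (v(l, f) = -5*f + f = -4*f)
(T(-3, 0) + (v(L(1), 1) + 24))² = ((5 - 3 - 4*0) + (-4*1 + 24))² = ((5 - 3 + 0) + (-4 + 24))² = (2 + 20)² = 22² = 484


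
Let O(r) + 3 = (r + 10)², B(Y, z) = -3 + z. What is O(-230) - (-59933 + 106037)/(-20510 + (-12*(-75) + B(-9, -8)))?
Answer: 949643641/19621 ≈ 48399.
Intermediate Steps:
O(r) = -3 + (10 + r)² (O(r) = -3 + (r + 10)² = -3 + (10 + r)²)
O(-230) - (-59933 + 106037)/(-20510 + (-12*(-75) + B(-9, -8))) = (-3 + (10 - 230)²) - (-59933 + 106037)/(-20510 + (-12*(-75) + (-3 - 8))) = (-3 + (-220)²) - 46104/(-20510 + (900 - 11)) = (-3 + 48400) - 46104/(-20510 + 889) = 48397 - 46104/(-19621) = 48397 - 46104*(-1)/19621 = 48397 - 1*(-46104/19621) = 48397 + 46104/19621 = 949643641/19621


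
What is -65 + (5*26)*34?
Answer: 4355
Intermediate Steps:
-65 + (5*26)*34 = -65 + 130*34 = -65 + 4420 = 4355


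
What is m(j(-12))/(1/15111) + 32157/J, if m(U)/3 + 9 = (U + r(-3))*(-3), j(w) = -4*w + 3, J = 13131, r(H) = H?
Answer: -10119546018/1459 ≈ -6.9359e+6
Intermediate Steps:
j(w) = 3 - 4*w
m(U) = -9*U (m(U) = -27 + 3*((U - 3)*(-3)) = -27 + 3*((-3 + U)*(-3)) = -27 + 3*(9 - 3*U) = -27 + (27 - 9*U) = -9*U)
m(j(-12))/(1/15111) + 32157/J = (-9*(3 - 4*(-12)))/(1/15111) + 32157/13131 = (-9*(3 + 48))/(1/15111) + 32157*(1/13131) = -9*51*15111 + 3573/1459 = -459*15111 + 3573/1459 = -6935949 + 3573/1459 = -10119546018/1459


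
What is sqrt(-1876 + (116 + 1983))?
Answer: sqrt(223) ≈ 14.933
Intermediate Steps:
sqrt(-1876 + (116 + 1983)) = sqrt(-1876 + 2099) = sqrt(223)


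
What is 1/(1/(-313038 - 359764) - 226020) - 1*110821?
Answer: -16852184652484463/152066708041 ≈ -1.1082e+5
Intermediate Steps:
1/(1/(-313038 - 359764) - 226020) - 1*110821 = 1/(1/(-672802) - 226020) - 110821 = 1/(-1/672802 - 226020) - 110821 = 1/(-152066708041/672802) - 110821 = -672802/152066708041 - 110821 = -16852184652484463/152066708041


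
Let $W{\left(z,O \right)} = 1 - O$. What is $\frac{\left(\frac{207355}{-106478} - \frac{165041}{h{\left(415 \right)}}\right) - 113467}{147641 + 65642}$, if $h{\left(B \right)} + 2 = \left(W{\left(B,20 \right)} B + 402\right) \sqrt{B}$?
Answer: $- \frac{280760817538366302107}{527734775133852968094} + \frac{176428829 \sqrt{415}}{708039991002639} \approx -0.53201$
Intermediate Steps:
$h{\left(B \right)} = -2 + \sqrt{B} \left(402 - 19 B\right)$ ($h{\left(B \right)} = -2 + \left(\left(1 - 20\right) B + 402\right) \sqrt{B} = -2 + \left(- 19 B + 402\right) \sqrt{B} = -2 + \left(402 - 19 B\right) \sqrt{B} = -2 + \sqrt{B} \left(402 - 19 B\right)$)
$\frac{\left(\frac{207355}{-106478} - \frac{165041}{h{\left(415 \right)}}\right) - 113467}{147641 + 65642} = \frac{\left(\frac{207355}{-106478} - \frac{165041}{-2 - 19 \cdot 415^{\frac{3}{2}} + 402 \sqrt{415}}\right) - 113467}{147641 + 65642} = \frac{\left(207355 \left(- \frac{1}{106478}\right) - \frac{165041}{-2 - 19 \cdot 415 \sqrt{415} + 402 \sqrt{415}}\right) - 113467}{213283} = \left(\left(- \frac{207355}{106478} - \frac{165041}{-2 - 7885 \sqrt{415} + 402 \sqrt{415}}\right) - 113467\right) \frac{1}{213283} = \left(\left(- \frac{207355}{106478} - \frac{165041}{-2 - 7483 \sqrt{415}}\right) - 113467\right) \frac{1}{213283} = \left(- \frac{12081946581}{106478} - \frac{165041}{-2 - 7483 \sqrt{415}}\right) \frac{1}{213283} = - \frac{12081946581}{22709947274} - \frac{165041}{213283 \left(-2 - 7483 \sqrt{415}\right)}$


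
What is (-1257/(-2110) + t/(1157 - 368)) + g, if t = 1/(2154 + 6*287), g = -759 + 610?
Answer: -478806032851/3226363020 ≈ -148.40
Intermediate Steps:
g = -149
t = 1/3876 (t = 1/(2154 + 1722) = 1/3876 ≈ 0.00025800)
(-1257/(-2110) + t/(1157 - 368)) + g = (-1257/(-2110) + 1/(3876*(1157 - 368))) - 149 = (-1257*(-1/2110) + (1/3876)/789) - 149 = (1257/2110 + (1/3876)*(1/789)) - 149 = (1257/2110 + 1/3058164) - 149 = 1922057129/3226363020 - 149 = -478806032851/3226363020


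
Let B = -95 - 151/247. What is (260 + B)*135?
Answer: 5481540/247 ≈ 22192.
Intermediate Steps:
B = -23616/247 (B = -95 - 151/247 = -23616/247 ≈ -95.611)
(260 + B)*135 = (260 - 23616/247)*135 = (40604/247)*135 = 5481540/247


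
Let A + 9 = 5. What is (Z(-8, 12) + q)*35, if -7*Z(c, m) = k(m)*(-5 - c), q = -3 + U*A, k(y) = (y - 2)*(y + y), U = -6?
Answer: -2865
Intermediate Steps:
A = -4 (A = -9 + 5 = -4)
k(y) = 2*y*(-2 + y) (k(y) = (-2 + y)*(2*y) = 2*y*(-2 + y))
q = 21 (q = -3 - 6*(-4) = -3 + 24 = 21)
Z(c, m) = -2*m*(-5 - c)*(-2 + m)/7 (Z(c, m) = -2*m*(-2 + m)*(-5 - c)/7 = -2*m*(-5 - c)*(-2 + m)/7)
(Z(-8, 12) + q)*35 = ((2/7)*12*(-2 + 12)*(5 - 8) + 21)*35 = ((2/7)*12*10*(-3) + 21)*35 = (-720/7 + 21)*35 = -573/7*35 = -2865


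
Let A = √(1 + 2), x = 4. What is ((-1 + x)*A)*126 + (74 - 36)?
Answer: 38 + 378*√3 ≈ 692.71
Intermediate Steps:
A = √3 ≈ 1.7320
((-1 + x)*A)*126 + (74 - 36) = ((-1 + 4)*√3)*126 + (74 - 36) = (3*√3)*126 + 38 = 378*√3 + 38 = 38 + 378*√3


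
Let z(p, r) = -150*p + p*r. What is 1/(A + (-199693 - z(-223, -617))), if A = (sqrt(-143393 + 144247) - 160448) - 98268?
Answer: -314725/198103650823 - sqrt(854)/396207301646 ≈ -1.5888e-6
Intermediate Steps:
A = -258716 + sqrt(854) (A = (sqrt(854) - 160448) - 98268 = (-160448 + sqrt(854)) - 98268 = -258716 + sqrt(854) ≈ -2.5869e+5)
1/(A + (-199693 - z(-223, -617))) = 1/((-258716 + sqrt(854)) + (-199693 - (-223)*(-150 - 617))) = 1/((-258716 + sqrt(854)) + (-199693 - (-223)*(-767))) = 1/((-258716 + sqrt(854)) + (-199693 - 1*171041)) = 1/((-258716 + sqrt(854)) + (-199693 - 171041)) = 1/((-258716 + sqrt(854)) - 370734) = 1/(-629450 + sqrt(854))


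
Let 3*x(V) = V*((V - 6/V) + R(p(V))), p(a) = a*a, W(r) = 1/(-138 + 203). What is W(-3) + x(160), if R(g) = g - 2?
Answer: 89294271/65 ≈ 1.3738e+6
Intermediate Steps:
W(r) = 1/65
p(a) = a**2
R(g) = -2 + g
x(V) = V*(-2 + V + V**2 - 6/V)/3 (x(V) = (V*((V - 6/V) + (-2 + V**2)))/3 = (V*(-2 + V + V**2 - 6/V))/3 = V*(-2 + V + V**2 - 6/V)/3)
W(-3) + x(160) = 1/65 + (-2 + (1/3)*160**2 + (1/3)*160*(-2 + 160**2)) = 1/65 + (-2 + (1/3)*25600 + (1/3)*160*(-2 + 25600)) = 1/65 + (-2 + 25600/3 + (1/3)*160*25598) = 1/65 + (-2 + 25600/3 + 4095680/3) = 1/65 + 1373758 = 89294271/65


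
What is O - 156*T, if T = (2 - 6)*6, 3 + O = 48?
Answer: 3789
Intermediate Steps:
O = 45 (O = -3 + 48 = 45)
T = -24 (T = -4*6 = -24)
O - 156*T = 45 - 156*(-24) = 45 + 3744 = 3789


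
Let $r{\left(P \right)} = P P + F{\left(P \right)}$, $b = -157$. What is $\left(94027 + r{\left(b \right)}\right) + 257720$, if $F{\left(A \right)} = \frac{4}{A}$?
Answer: $\frac{59094168}{157} \approx 3.764 \cdot 10^{5}$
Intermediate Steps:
$r{\left(P \right)} = P^{2} + \frac{4}{P}$ ($r{\left(P \right)} = P P + \frac{4}{P} = P^{2} + \frac{4}{P}$)
$\left(94027 + r{\left(b \right)}\right) + 257720 = \left(94027 + \frac{4 + \left(-157\right)^{3}}{-157}\right) + 257720 = \left(94027 - \frac{4 - 3869893}{157}\right) + 257720 = \left(94027 - - \frac{3869889}{157}\right) + 257720 = \left(94027 + \frac{3869889}{157}\right) + 257720 = \frac{18632128}{157} + 257720 = \frac{59094168}{157}$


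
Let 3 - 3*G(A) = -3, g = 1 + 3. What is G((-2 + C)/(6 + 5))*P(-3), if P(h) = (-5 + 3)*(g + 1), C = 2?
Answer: -20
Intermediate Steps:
g = 4
P(h) = -10 (P(h) = (-5 + 3)*(4 + 1) = -2*5 = -10)
G(A) = 2 (G(A) = 1 - ⅓*(-3) = 1 + 1 = 2)
G((-2 + C)/(6 + 5))*P(-3) = 2*(-10) = -20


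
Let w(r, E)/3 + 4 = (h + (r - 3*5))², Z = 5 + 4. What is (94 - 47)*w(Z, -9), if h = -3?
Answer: 10857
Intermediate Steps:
Z = 9
w(r, E) = -12 + 3*(-18 + r)² (w(r, E) = -12 + 3*(-3 + (r - 3*5))² = -12 + 3*(-3 + (r - 15))² = -12 + 3*(-3 + (-15 + r))² = -12 + 3*(-18 + r)²)
(94 - 47)*w(Z, -9) = (94 - 47)*(-12 + 3*(-18 + 9)²) = 47*(-12 + 3*(-9)²) = 47*(-12 + 3*81) = 47*(-12 + 243) = 47*231 = 10857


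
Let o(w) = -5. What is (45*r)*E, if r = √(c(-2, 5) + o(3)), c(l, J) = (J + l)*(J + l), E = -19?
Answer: -1710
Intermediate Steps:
c(l, J) = (J + l)²
r = 2 (r = √((5 - 2)² - 5) = √(3² - 5) = √(9 - 5) = √4 = 2)
(45*r)*E = (45*2)*(-19) = 90*(-19) = -1710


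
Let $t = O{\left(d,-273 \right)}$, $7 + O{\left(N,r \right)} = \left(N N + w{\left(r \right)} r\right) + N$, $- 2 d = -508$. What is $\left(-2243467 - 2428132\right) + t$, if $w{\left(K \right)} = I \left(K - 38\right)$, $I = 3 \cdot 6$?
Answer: $-3078582$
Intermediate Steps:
$I = 18$
$w{\left(K \right)} = -684 + 18 K$ ($w{\left(K \right)} = 18 \left(K - 38\right) = 18 \left(-38 + K\right) = -684 + 18 K$)
$d = 254$ ($d = \left(- \frac{1}{2}\right) \left(-508\right) = 254$)
$O{\left(N,r \right)} = -7 + N + N^{2} + r \left(-684 + 18 r\right)$ ($O{\left(N,r \right)} = -7 + \left(\left(N N + \left(-684 + 18 r\right) r\right) + N\right) = -7 + \left(\left(N^{2} + r \left(-684 + 18 r\right)\right) + N\right) = -7 + \left(N + N^{2} + r \left(-684 + 18 r\right)\right) = -7 + N + N^{2} + r \left(-684 + 18 r\right)$)
$t = 1593017$ ($t = -7 + 254 + 254^{2} + 18 \left(-273\right) \left(-38 - 273\right) = -7 + 254 + 64516 + 18 \left(-273\right) \left(-311\right) = -7 + 254 + 64516 + 1528254 = 1593017$)
$\left(-2243467 - 2428132\right) + t = \left(-2243467 - 2428132\right) + 1593017 = -4671599 + 1593017 = -3078582$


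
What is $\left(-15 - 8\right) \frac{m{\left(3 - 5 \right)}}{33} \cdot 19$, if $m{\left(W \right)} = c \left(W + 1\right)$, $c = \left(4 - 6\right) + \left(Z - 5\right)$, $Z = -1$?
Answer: $- \frac{3496}{33} \approx -105.94$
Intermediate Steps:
$c = -8$ ($c = \left(4 - 6\right) - 6 = -2 - 6 = -8$)
$m{\left(W \right)} = -8 - 8 W$ ($m{\left(W \right)} = - 8 \left(W + 1\right) = - 8 \left(1 + W\right) = -8 - 8 W$)
$\left(-15 - 8\right) \frac{m{\left(3 - 5 \right)}}{33} \cdot 19 = \left(-15 - 8\right) \frac{-8 - 8 \left(3 - 5\right)}{33} \cdot 19 = - 23 \left(-8 - -16\right) \frac{1}{33} \cdot 19 = - 23 \left(-8 + 16\right) \frac{1}{33} \cdot 19 = - 23 \cdot 8 \cdot \frac{1}{33} \cdot 19 = \left(-23\right) \frac{8}{33} \cdot 19 = \left(- \frac{184}{33}\right) 19 = - \frac{3496}{33}$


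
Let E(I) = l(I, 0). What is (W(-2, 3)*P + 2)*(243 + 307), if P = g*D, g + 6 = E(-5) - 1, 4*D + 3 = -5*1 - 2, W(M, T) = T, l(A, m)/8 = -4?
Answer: 161975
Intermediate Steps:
l(A, m) = -32 (l(A, m) = 8*(-4) = -32)
E(I) = -32
D = -5/2 (D = -¾ + (-5*1 - 2)/4 = -¾ + (-5 - 2)/4 = -¾ + (¼)*(-7) = -¾ - 7/4 = -5/2 ≈ -2.5000)
g = -39 (g = -6 + (-32 - 1) = -6 - 33 = -39)
P = 195/2 (P = -39*(-5/2) = 195/2 ≈ 97.500)
(W(-2, 3)*P + 2)*(243 + 307) = (3*(195/2) + 2)*(243 + 307) = (585/2 + 2)*550 = (589/2)*550 = 161975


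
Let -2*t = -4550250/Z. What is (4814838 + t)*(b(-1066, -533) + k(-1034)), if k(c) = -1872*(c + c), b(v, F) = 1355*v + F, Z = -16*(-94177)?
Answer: 17603420172839963553/1506832 ≈ 1.1682e+13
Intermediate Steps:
Z = 1506832
b(v, F) = F + 1355*v
k(c) = -3744*c
t = 2275125/1506832 (t = -(-2275125)/1506832 = -½*(-2275125/753416) = 2275125/1506832 ≈ 1.5099)
(4814838 + t)*(b(-1066, -533) + k(-1034)) = (4814838 + 2275125/1506832)*((-533 + 1355*(-1066)) - 3744*(-1034)) = 7255154248341*((-533 - 1444430) + 3871296)/1506832 = 7255154248341*(-1444963 + 3871296)/1506832 = (7255154248341/1506832)*2426333 = 17603420172839963553/1506832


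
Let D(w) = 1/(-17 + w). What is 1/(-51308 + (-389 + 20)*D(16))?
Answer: -1/50939 ≈ -1.9631e-5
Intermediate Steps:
1/(-51308 + (-389 + 20)*D(16)) = 1/(-51308 + (-389 + 20)/(-17 + 16)) = 1/(-51308 - 369/(-1)) = 1/(-51308 - 369*(-1)) = 1/(-51308 + 369) = 1/(-50939) = -1/50939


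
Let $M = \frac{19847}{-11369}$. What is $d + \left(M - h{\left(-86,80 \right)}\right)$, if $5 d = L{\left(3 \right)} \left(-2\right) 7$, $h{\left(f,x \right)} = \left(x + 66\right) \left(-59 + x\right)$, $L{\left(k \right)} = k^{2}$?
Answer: $- \frac{175818499}{56845} \approx -3092.9$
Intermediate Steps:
$M = - \frac{19847}{11369}$ ($M = 19847 \left(- \frac{1}{11369}\right) = - \frac{19847}{11369} \approx -1.7457$)
$h{\left(f,x \right)} = \left(-59 + x\right) \left(66 + x\right)$ ($h{\left(f,x \right)} = \left(66 + x\right) \left(-59 + x\right) = \left(-59 + x\right) \left(66 + x\right)$)
$d = - \frac{126}{5}$ ($d = \frac{3^{2} \left(-2\right) 7}{5} = \frac{9 \left(-2\right) 7}{5} = \frac{\left(-18\right) 7}{5} = \frac{1}{5} \left(-126\right) = - \frac{126}{5} \approx -25.2$)
$d + \left(M - h{\left(-86,80 \right)}\right) = - \frac{126}{5} - \left(\frac{28510561}{11369} + 560\right) = - \frac{126}{5} - \frac{34877201}{11369} = - \frac{175818499}{56845}$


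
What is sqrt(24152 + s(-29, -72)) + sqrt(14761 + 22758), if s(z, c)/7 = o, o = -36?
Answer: sqrt(37519) + 10*sqrt(239) ≈ 348.29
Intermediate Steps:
s(z, c) = -252 (s(z, c) = 7*(-36) = -252)
sqrt(24152 + s(-29, -72)) + sqrt(14761 + 22758) = sqrt(24152 - 252) + sqrt(14761 + 22758) = sqrt(23900) + sqrt(37519) = 10*sqrt(239) + sqrt(37519) = sqrt(37519) + 10*sqrt(239)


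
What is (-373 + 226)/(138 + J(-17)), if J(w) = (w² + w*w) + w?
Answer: -49/233 ≈ -0.21030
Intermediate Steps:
J(w) = w + 2*w² (J(w) = (w² + w²) + w = 2*w² + w = w + 2*w²)
(-373 + 226)/(138 + J(-17)) = (-373 + 226)/(138 - 17*(1 + 2*(-17))) = -147/(138 - 17*(1 - 34)) = -147/(138 - 17*(-33)) = -147/(138 + 561) = -147/699 = -147*1/699 = -49/233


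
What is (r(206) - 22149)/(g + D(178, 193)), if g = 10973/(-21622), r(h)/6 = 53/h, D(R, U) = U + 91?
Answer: -16441282312/210452175 ≈ -78.124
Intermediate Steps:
D(R, U) = 91 + U
r(h) = 318/h (r(h) = 6*(53/h) = 318/h)
g = -10973/21622 (g = 10973*(-1/21622) = -10973/21622 ≈ -0.50749)
(r(206) - 22149)/(g + D(178, 193)) = (318/206 - 22149)/(-10973/21622 + (91 + 193)) = (318*(1/206) - 22149)/(-10973/21622 + 284) = (159/103 - 22149)/(6129675/21622) = -2281188/103*21622/6129675 = -16441282312/210452175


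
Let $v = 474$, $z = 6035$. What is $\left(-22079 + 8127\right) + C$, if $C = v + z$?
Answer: $-7443$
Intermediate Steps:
$C = 6509$ ($C = 474 + 6035 = 6509$)
$\left(-22079 + 8127\right) + C = \left(-22079 + 8127\right) + 6509 = -13952 + 6509 = -7443$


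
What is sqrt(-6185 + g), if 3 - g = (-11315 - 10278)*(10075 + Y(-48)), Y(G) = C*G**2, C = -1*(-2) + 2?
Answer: 3*sqrt(46282709) ≈ 20409.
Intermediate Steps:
C = 4 (C = 2 + 2 = 4)
Y(G) = 4*G**2
g = 416550566 (g = 3 - (-11315 - 10278)*(10075 + 4*(-48)**2) = 3 - (-21593)*(10075 + 4*2304) = 3 - (-21593)*(10075 + 9216) = 3 - (-21593)*19291 = 3 - 1*(-416550563) = 3 + 416550563 = 416550566)
sqrt(-6185 + g) = sqrt(-6185 + 416550566) = sqrt(416544381) = 3*sqrt(46282709)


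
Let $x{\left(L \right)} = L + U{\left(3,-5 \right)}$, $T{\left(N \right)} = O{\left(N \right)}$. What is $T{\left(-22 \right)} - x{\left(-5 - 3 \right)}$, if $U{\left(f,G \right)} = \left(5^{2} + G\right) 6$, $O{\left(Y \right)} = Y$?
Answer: $-134$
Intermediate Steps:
$U{\left(f,G \right)} = 150 + 6 G$ ($U{\left(f,G \right)} = \left(25 + G\right) 6 = 150 + 6 G$)
$T{\left(N \right)} = N$
$x{\left(L \right)} = 120 + L$ ($x{\left(L \right)} = L + \left(150 + 6 \left(-5\right)\right) = L + \left(150 - 30\right) = L + 120 = 120 + L$)
$T{\left(-22 \right)} - x{\left(-5 - 3 \right)} = -22 - \left(120 - 8\right) = -22 - 112 = -134$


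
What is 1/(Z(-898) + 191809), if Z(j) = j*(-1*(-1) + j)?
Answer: 1/997315 ≈ 1.0027e-6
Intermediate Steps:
Z(j) = j*(1 + j)
1/(Z(-898) + 191809) = 1/(-898*(1 - 898) + 191809) = 1/(-898*(-897) + 191809) = 1/(805506 + 191809) = 1/997315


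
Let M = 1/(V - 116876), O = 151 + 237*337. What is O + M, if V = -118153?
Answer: 18807020579/235029 ≈ 80020.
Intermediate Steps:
O = 80020 (O = 151 + 79869 = 80020)
M = -1/235029 (M = 1/(-118153 - 116876) = 1/(-235029) = -1/235029 ≈ -4.2548e-6)
O + M = 80020 - 1/235029 = 18807020579/235029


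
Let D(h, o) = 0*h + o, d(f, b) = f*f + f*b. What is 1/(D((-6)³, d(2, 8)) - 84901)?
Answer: -1/84881 ≈ -1.1781e-5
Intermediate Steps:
d(f, b) = f² + b*f
D(h, o) = o (D(h, o) = 0 + o = o)
1/(D((-6)³, d(2, 8)) - 84901) = 1/(2*(8 + 2) - 84901) = 1/(2*10 - 84901) = 1/(20 - 84901) = 1/(-84881) = -1/84881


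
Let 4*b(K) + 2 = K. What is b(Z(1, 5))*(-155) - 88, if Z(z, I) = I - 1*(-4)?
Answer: -1437/4 ≈ -359.25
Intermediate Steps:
Z(z, I) = 4 + I (Z(z, I) = I + 4 = 4 + I)
b(K) = -½ + K/4
b(Z(1, 5))*(-155) - 88 = (-½ + (4 + 5)/4)*(-155) - 88 = (-½ + (¼)*9)*(-155) - 88 = (-½ + 9/4)*(-155) - 88 = (7/4)*(-155) - 88 = -1085/4 - 88 = -1437/4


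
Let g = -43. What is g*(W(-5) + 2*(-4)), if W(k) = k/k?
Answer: 301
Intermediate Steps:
W(k) = 1
g*(W(-5) + 2*(-4)) = -43*(1 + 2*(-4)) = -43*(1 - 8) = -43*(-7) = 301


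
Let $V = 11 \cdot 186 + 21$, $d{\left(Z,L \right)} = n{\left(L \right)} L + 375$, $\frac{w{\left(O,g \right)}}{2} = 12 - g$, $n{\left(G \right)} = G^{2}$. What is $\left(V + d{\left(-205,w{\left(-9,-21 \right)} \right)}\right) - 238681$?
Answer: $51257$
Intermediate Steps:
$w{\left(O,g \right)} = 24 - 2 g$ ($w{\left(O,g \right)} = 2 \left(12 - g\right) = 24 - 2 g$)
$d{\left(Z,L \right)} = 375 + L^{3}$ ($d{\left(Z,L \right)} = L^{2} L + 375 = L^{3} + 375 = 375 + L^{3}$)
$V = 2067$ ($V = 2046 + 21 = 2067$)
$\left(V + d{\left(-205,w{\left(-9,-21 \right)} \right)}\right) - 238681 = \left(2067 + \left(375 + \left(24 - -42\right)^{3}\right)\right) - 238681 = \left(2067 + \left(375 + \left(24 + 42\right)^{3}\right)\right) - 238681 = \left(2067 + \left(375 + 66^{3}\right)\right) - 238681 = \left(2067 + \left(375 + 287496\right)\right) - 238681 = \left(2067 + 287871\right) - 238681 = 289938 - 238681 = 51257$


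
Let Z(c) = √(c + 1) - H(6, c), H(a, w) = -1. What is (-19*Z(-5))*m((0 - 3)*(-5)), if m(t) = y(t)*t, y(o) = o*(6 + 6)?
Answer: -51300 - 102600*I ≈ -51300.0 - 1.026e+5*I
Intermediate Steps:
y(o) = 12*o (y(o) = o*12 = 12*o)
m(t) = 12*t² (m(t) = (12*t)*t = 12*t²)
Z(c) = 1 + √(1 + c) (Z(c) = √(c + 1) - 1*(-1) = √(1 + c) + 1 = 1 + √(1 + c))
(-19*Z(-5))*m((0 - 3)*(-5)) = (-19*(1 + √(1 - 5)))*(12*((0 - 3)*(-5))²) = (-19*(1 + √(-4)))*(12*(-3*(-5))²) = (-19*(1 + 2*I))*(12*15²) = (-19 - 38*I)*(12*225) = (-19 - 38*I)*2700 = -51300 - 102600*I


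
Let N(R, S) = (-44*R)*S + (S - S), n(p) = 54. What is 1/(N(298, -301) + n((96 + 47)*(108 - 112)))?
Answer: 1/3946766 ≈ 2.5337e-7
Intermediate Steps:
N(R, S) = -44*R*S (N(R, S) = -44*R*S + 0 = -44*R*S)
1/(N(298, -301) + n((96 + 47)*(108 - 112))) = 1/(-44*298*(-301) + 54) = 1/(3946712 + 54) = 1/3946766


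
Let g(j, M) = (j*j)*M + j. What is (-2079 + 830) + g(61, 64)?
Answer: 236956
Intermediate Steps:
g(j, M) = j + M*j² (g(j, M) = j²*M + j = M*j² + j = j + M*j²)
(-2079 + 830) + g(61, 64) = (-2079 + 830) + 61*(1 + 64*61) = -1249 + 61*(1 + 3904) = -1249 + 61*3905 = -1249 + 238205 = 236956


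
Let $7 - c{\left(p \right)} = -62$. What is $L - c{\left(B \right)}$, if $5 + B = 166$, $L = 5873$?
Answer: $5804$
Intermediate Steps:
$B = 161$ ($B = -5 + 166 = 161$)
$c{\left(p \right)} = 69$ ($c{\left(p \right)} = 7 - -62 = 7 + 62 = 69$)
$L - c{\left(B \right)} = 5873 - 69 = 5804$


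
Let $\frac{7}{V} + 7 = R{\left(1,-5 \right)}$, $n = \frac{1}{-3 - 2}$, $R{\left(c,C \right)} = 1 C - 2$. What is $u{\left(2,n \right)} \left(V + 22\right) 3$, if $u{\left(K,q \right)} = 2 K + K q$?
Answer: $\frac{1161}{5} \approx 232.2$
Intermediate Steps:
$R{\left(c,C \right)} = -2 + C$ ($R{\left(c,C \right)} = C - 2 = -2 + C$)
$n = - \frac{1}{5}$ ($n = \frac{1}{-5} = - \frac{1}{5} \approx -0.2$)
$V = - \frac{1}{2}$ ($V = \frac{7}{-7 - 7} = \frac{7}{-14} = 7 \left(- \frac{1}{14}\right) = - \frac{1}{2} \approx -0.5$)
$u{\left(2,n \right)} \left(V + 22\right) 3 = 2 \left(2 - \frac{1}{5}\right) \left(- \frac{1}{2} + 22\right) 3 = 2 \cdot \frac{9}{5} \cdot \frac{43}{2} \cdot 3 = \frac{18}{5} \cdot \frac{129}{2} = \frac{1161}{5}$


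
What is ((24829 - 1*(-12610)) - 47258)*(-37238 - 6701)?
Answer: 431437041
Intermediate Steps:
((24829 - 1*(-12610)) - 47258)*(-37238 - 6701) = ((24829 + 12610) - 47258)*(-43939) = (37439 - 47258)*(-43939) = -9819*(-43939) = 431437041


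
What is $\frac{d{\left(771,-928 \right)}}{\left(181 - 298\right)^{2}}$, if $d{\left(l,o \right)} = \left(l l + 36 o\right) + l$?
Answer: $\frac{187268}{4563} \approx 41.041$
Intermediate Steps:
$d{\left(l,o \right)} = l + l^{2} + 36 o$ ($d{\left(l,o \right)} = \left(l^{2} + 36 o\right) + l = l + l^{2} + 36 o$)
$\frac{d{\left(771,-928 \right)}}{\left(181 - 298\right)^{2}} = \frac{771 + 771^{2} + 36 \left(-928\right)}{\left(181 - 298\right)^{2}} = \frac{771 + 594441 - 33408}{\left(-117\right)^{2}} = \frac{561804}{13689} = 561804 \cdot \frac{1}{13689} = \frac{187268}{4563}$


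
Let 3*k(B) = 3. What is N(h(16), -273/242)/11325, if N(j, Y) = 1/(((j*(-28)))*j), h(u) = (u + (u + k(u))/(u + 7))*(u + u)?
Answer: -529/48130199040000 ≈ -1.0991e-11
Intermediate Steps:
k(B) = 1 (k(B) = (⅓)*3 = 1)
h(u) = 2*u*(u + (1 + u)/(7 + u)) (h(u) = (u + (u + 1)/(u + 7))*(u + u) = (u + (1 + u)/(7 + u))*(2*u) = 2*u*(u + (1 + u)/(7 + u)))
N(j, Y) = -1/(28*j²) (N(j, Y) = 1/(((-28*j))*j) = (-1/(28*j))/j = -1/(28*j²))
N(h(16), -273/242)/11325 = -(7 + 16)²/(1024*(1 + 16² + 8*16)²)/28/11325 = -529/(1024*(1 + 256 + 128)²)/28*(1/11325) = -1/(28*(2*16*(1/23)*385)²)*(1/11325) = -1/(28*(12320/23)²)*(1/11325) = -1/28*529/151782400*(1/11325) = -529/4249907200*1/11325 = -529/48130199040000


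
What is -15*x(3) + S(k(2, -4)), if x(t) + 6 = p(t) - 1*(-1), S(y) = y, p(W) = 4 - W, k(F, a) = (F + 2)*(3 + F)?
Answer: 80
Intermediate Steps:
k(F, a) = (2 + F)*(3 + F)
x(t) = -1 - t (x(t) = -6 + ((4 - t) - 1*(-1)) = -6 + ((4 - t) + 1) = -6 + (5 - t) = -1 - t)
-15*x(3) + S(k(2, -4)) = -15*(-1 - 1*3) + (6 + 2**2 + 5*2) = -15*(-1 - 3) + (6 + 4 + 10) = -15*(-4) + 20 = 60 + 20 = 80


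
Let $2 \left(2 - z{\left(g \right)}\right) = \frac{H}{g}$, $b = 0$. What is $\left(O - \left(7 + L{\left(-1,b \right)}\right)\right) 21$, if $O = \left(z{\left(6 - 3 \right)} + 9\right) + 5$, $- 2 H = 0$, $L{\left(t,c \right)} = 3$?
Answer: $126$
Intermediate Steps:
$H = 0$ ($H = \left(- \frac{1}{2}\right) 0 = 0$)
$z{\left(g \right)} = 2$ ($z{\left(g \right)} = 2 - \frac{0 \frac{1}{g}}{2} = 2 - 0 = 2 + 0 = 2$)
$O = 16$ ($O = \left(2 + 9\right) + 5 = 11 + 5 = 16$)
$\left(O - \left(7 + L{\left(-1,b \right)}\right)\right) 21 = \left(16 - 10\right) 21 = 6 \cdot 21 = 126$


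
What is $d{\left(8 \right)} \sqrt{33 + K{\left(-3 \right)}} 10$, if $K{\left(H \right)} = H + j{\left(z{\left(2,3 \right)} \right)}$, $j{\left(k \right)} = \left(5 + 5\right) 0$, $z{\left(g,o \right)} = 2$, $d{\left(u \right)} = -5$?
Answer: $- 50 \sqrt{30} \approx -273.86$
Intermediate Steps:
$j{\left(k \right)} = 0$ ($j{\left(k \right)} = 10 \cdot 0 = 0$)
$K{\left(H \right)} = H$ ($K{\left(H \right)} = H + 0 = H$)
$d{\left(8 \right)} \sqrt{33 + K{\left(-3 \right)}} 10 = - 5 \sqrt{33 - 3} \cdot 10 = - 5 \sqrt{30} \cdot 10 = - 50 \sqrt{30}$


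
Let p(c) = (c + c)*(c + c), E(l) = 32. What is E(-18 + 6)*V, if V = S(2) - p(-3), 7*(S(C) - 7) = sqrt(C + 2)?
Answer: -6432/7 ≈ -918.86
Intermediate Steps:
S(C) = 7 + sqrt(2 + C)/7 (S(C) = 7 + sqrt(C + 2)/7 = 7 + sqrt(2 + C)/7)
p(c) = 4*c**2 (p(c) = (2*c)*(2*c) = 4*c**2)
V = -201/7 (V = (7 + sqrt(2 + 2)/7) - 4*(-3)**2 = (7 + sqrt(4)/7) - 4*9 = (7 + (1/7)*2) - 1*36 = (7 + 2/7) - 36 = 51/7 - 36 = -201/7 ≈ -28.714)
E(-18 + 6)*V = 32*(-201/7) = -6432/7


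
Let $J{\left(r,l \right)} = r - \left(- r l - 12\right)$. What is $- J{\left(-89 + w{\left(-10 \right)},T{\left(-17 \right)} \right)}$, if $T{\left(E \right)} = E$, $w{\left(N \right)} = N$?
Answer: $-1596$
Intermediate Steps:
$J{\left(r,l \right)} = 12 + r + l r$ ($J{\left(r,l \right)} = r - \left(- l r - 12\right) = r - \left(-12 - l r\right) = r + \left(12 + l r\right) = 12 + r + l r$)
$- J{\left(-89 + w{\left(-10 \right)},T{\left(-17 \right)} \right)} = - (12 - 99 - 17 \left(-89 - 10\right)) = - (12 - 99 - -1683) = - (12 - 99 + 1683) = \left(-1\right) 1596 = -1596$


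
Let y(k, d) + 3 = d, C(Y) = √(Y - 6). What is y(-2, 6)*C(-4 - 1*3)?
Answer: 3*I*√13 ≈ 10.817*I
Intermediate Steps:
C(Y) = √(-6 + Y)
y(k, d) = -3 + d
y(-2, 6)*C(-4 - 1*3) = (-3 + 6)*√(-6 + (-4 - 1*3)) = 3*√(-6 + (-4 - 3)) = 3*√(-6 - 7) = 3*√(-13) = 3*(I*√13) = 3*I*√13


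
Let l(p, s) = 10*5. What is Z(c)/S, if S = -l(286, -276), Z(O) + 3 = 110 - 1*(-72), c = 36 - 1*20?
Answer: -179/50 ≈ -3.5800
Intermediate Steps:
l(p, s) = 50
c = 16 (c = 36 - 20 = 16)
Z(O) = 179 (Z(O) = -3 + (110 - 1*(-72)) = -3 + (110 + 72) = -3 + 182 = 179)
S = -50 (S = -1*50 = -50)
Z(c)/S = 179/(-50) = 179*(-1/50) = -179/50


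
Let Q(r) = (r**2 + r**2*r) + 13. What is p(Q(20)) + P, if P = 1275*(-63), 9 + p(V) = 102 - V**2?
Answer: -70858801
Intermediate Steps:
Q(r) = 13 + r**2 + r**3 (Q(r) = (r**2 + r**3) + 13 = 13 + r**2 + r**3)
p(V) = 93 - V**2 (p(V) = -9 + (102 - V**2) = 93 - V**2)
P = -80325
p(Q(20)) + P = (93 - (13 + 20**2 + 20**3)**2) - 80325 = (93 - (13 + 400 + 8000)**2) - 80325 = (93 - 1*8413**2) - 80325 = (93 - 1*70778569) - 80325 = (93 - 70778569) - 80325 = -70778476 - 80325 = -70858801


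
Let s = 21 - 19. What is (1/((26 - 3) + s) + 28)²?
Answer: 491401/625 ≈ 786.24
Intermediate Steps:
s = 2
(1/((26 - 3) + s) + 28)² = (1/((26 - 3) + 2) + 28)² = (1/(23 + 2) + 28)² = (1/25 + 28)² = (701/25)² = 491401/625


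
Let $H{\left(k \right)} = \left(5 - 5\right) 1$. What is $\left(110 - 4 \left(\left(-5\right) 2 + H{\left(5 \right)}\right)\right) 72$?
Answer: $10800$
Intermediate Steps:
$H{\left(k \right)} = 0$ ($H{\left(k \right)} = 0 \cdot 1 = 0$)
$\left(110 - 4 \left(\left(-5\right) 2 + H{\left(5 \right)}\right)\right) 72 = \left(110 - 4 \left(\left(-5\right) 2 + 0\right)\right) 72 = \left(110 - 4 \left(-10 + 0\right)\right) 72 = \left(110 - -40\right) 72 = \left(110 + 40\right) 72 = 150 \cdot 72 = 10800$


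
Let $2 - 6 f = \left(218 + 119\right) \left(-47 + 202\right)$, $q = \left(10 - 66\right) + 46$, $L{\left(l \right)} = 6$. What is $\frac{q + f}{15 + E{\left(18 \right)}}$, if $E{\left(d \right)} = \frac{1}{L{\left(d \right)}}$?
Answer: $- \frac{52293}{91} \approx -574.65$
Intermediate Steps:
$E{\left(d \right)} = \frac{1}{6}$
$q = -10$ ($q = \left(10 - 66\right) + 46 = -56 + 46 = -10$)
$f = - \frac{17411}{2}$ ($f = \frac{1}{3} - \frac{\left(218 + 119\right) \left(-47 + 202\right)}{6} = \frac{1}{3} - \frac{337 \cdot 155}{6} = \frac{1}{3} - \frac{52235}{6} = - \frac{17411}{2} \approx -8705.5$)
$\frac{q + f}{15 + E{\left(18 \right)}} = \frac{-10 - \frac{17411}{2}}{15 + \frac{1}{6}} = - \frac{17431}{2 \cdot \frac{91}{6}} = \left(- \frac{17431}{2}\right) \frac{6}{91} = - \frac{52293}{91}$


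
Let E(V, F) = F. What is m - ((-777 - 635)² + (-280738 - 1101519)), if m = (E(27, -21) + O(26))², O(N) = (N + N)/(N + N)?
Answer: -611087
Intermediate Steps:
O(N) = 1 (O(N) = (2*N)/((2*N)) = (2*N)*(1/(2*N)) = 1)
m = 400 (m = (-21 + 1)² = (-20)² = 400)
m - ((-777 - 635)² + (-280738 - 1101519)) = 400 - ((-777 - 635)² + (-280738 - 1101519)) = 400 - ((-1412)² - 1382257) = 400 - (1993744 - 1382257) = 400 - 1*611487 = 400 - 611487 = -611087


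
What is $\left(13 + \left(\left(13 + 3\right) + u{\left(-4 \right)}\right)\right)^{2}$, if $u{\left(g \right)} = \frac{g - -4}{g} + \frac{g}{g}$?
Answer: $900$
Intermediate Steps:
$u{\left(g \right)} = 1 + \frac{4 + g}{g}$ ($u{\left(g \right)} = \frac{g + 4}{g} + 1 = \frac{4 + g}{g} + 1 = 1 + \frac{4 + g}{g}$)
$\left(13 + \left(\left(13 + 3\right) + u{\left(-4 \right)}\right)\right)^{2} = \left(13 + \left(\left(13 + 3\right) + \left(2 + \frac{4}{-4}\right)\right)\right)^{2} = \left(13 + \left(16 + \left(2 + 4 \left(- \frac{1}{4}\right)\right)\right)\right)^{2} = \left(13 + \left(16 + \left(2 - 1\right)\right)\right)^{2} = \left(13 + \left(16 + 1\right)\right)^{2} = \left(13 + 17\right)^{2} = 30^{2} = 900$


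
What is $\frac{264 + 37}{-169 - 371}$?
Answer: $- \frac{301}{540} \approx -0.55741$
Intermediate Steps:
$\frac{264 + 37}{-169 - 371} = \frac{301}{-540} = 301 \left(- \frac{1}{540}\right) = - \frac{301}{540}$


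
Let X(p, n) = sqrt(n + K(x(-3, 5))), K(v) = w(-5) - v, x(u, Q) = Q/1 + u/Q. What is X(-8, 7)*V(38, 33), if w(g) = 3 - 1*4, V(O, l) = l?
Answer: 66*sqrt(10)/5 ≈ 41.742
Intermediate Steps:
x(u, Q) = Q + u/Q (x(u, Q) = Q*1 + u/Q = Q + u/Q)
w(g) = -1 (w(g) = 3 - 4 = -1)
K(v) = -1 - v
X(p, n) = sqrt(-27/5 + n) (X(p, n) = sqrt(n + (-1 - (5 - 3/5))) = sqrt(n + (-1 - 1*22/5)) = sqrt(n + (-1 - 22/5)) = sqrt(n - 27/5) = sqrt(-27/5 + n))
X(-8, 7)*V(38, 33) = (sqrt(-135 + 25*7)/5)*33 = (sqrt(-135 + 175)/5)*33 = (sqrt(40)/5)*33 = ((2*sqrt(10))/5)*33 = (2*sqrt(10)/5)*33 = 66*sqrt(10)/5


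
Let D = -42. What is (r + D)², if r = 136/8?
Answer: 625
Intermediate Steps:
r = 17 (r = 136*(⅛) = 17)
(r + D)² = (17 - 42)² = (-25)² = 625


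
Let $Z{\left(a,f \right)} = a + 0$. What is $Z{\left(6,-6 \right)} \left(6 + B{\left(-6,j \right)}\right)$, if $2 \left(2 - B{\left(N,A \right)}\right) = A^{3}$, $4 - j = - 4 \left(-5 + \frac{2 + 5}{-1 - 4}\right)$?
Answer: $\frac{3785136}{125} \approx 30281.0$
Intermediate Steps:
$Z{\left(a,f \right)} = a$
$j = - \frac{108}{5}$ ($j = 4 - - 4 \left(-5 + \frac{2 + 5}{-1 - 4}\right) = 4 - - 4 \left(-5 + \frac{7}{-5}\right) = 4 - - 4 \left(-5 + 7 \left(- \frac{1}{5}\right)\right) = 4 - - 4 \left(-5 - \frac{7}{5}\right) = 4 - \left(-4\right) \left(- \frac{32}{5}\right) = 4 - \frac{128}{5} = - \frac{108}{5} \approx -21.6$)
$B{\left(N,A \right)} = 2 - \frac{A^{3}}{2}$
$Z{\left(6,-6 \right)} \left(6 + B{\left(-6,j \right)}\right) = 6 \left(6 - \left(-2 + \frac{\left(- \frac{108}{5}\right)^{3}}{2}\right)\right) = 6 \left(6 + \left(2 - - \frac{629856}{125}\right)\right) = 6 \left(6 + \left(2 + \frac{629856}{125}\right)\right) = 6 \left(6 + \frac{630106}{125}\right) = 6 \cdot \frac{630856}{125} = \frac{3785136}{125}$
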